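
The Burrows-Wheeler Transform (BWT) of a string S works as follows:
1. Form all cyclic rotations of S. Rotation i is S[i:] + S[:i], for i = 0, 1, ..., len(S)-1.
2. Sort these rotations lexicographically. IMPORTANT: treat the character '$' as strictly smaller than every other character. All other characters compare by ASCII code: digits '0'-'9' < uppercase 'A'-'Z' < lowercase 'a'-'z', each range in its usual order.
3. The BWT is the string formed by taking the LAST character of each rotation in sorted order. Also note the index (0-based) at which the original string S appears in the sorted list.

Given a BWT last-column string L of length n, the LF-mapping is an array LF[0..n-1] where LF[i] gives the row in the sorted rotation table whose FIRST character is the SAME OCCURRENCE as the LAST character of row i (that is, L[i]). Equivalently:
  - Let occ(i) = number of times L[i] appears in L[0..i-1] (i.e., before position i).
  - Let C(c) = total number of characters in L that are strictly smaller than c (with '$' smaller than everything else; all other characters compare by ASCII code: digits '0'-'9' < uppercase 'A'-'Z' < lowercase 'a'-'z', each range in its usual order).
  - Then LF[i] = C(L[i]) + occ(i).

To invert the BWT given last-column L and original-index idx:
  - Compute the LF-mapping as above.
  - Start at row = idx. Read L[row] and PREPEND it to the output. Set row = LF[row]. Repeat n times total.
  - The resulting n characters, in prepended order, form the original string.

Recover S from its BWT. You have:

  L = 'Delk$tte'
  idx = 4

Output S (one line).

Answer: kettleD$

Derivation:
LF mapping: 1 2 5 4 0 6 7 3
Walk LF starting at row 4, prepending L[row]:
  step 1: row=4, L[4]='$', prepend. Next row=LF[4]=0
  step 2: row=0, L[0]='D', prepend. Next row=LF[0]=1
  step 3: row=1, L[1]='e', prepend. Next row=LF[1]=2
  step 4: row=2, L[2]='l', prepend. Next row=LF[2]=5
  step 5: row=5, L[5]='t', prepend. Next row=LF[5]=6
  step 6: row=6, L[6]='t', prepend. Next row=LF[6]=7
  step 7: row=7, L[7]='e', prepend. Next row=LF[7]=3
  step 8: row=3, L[3]='k', prepend. Next row=LF[3]=4
Reversed output: kettleD$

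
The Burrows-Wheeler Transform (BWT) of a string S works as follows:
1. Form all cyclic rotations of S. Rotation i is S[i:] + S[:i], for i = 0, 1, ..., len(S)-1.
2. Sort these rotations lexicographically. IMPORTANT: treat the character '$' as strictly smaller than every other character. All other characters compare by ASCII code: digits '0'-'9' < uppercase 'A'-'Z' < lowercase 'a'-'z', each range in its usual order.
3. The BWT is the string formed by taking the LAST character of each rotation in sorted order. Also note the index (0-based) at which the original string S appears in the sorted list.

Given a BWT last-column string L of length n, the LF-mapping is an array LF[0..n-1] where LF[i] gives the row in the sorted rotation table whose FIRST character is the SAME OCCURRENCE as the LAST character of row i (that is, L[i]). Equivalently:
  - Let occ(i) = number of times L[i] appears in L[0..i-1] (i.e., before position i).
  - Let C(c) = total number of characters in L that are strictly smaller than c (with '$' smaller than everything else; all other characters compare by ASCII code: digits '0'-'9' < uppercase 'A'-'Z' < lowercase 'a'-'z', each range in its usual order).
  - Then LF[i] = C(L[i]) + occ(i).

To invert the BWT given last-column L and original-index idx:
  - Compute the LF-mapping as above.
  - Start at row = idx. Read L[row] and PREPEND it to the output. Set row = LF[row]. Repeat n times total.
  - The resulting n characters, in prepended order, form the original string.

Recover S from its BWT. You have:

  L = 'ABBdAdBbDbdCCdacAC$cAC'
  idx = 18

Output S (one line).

LF mapping: 1 5 6 18 2 19 7 14 12 15 20 8 9 21 13 16 3 10 0 17 4 11
Walk LF starting at row 18, prepending L[row]:
  step 1: row=18, L[18]='$', prepend. Next row=LF[18]=0
  step 2: row=0, L[0]='A', prepend. Next row=LF[0]=1
  step 3: row=1, L[1]='B', prepend. Next row=LF[1]=5
  step 4: row=5, L[5]='d', prepend. Next row=LF[5]=19
  step 5: row=19, L[19]='c', prepend. Next row=LF[19]=17
  step 6: row=17, L[17]='C', prepend. Next row=LF[17]=10
  step 7: row=10, L[10]='d', prepend. Next row=LF[10]=20
  step 8: row=20, L[20]='A', prepend. Next row=LF[20]=4
  step 9: row=4, L[4]='A', prepend. Next row=LF[4]=2
  step 10: row=2, L[2]='B', prepend. Next row=LF[2]=6
  step 11: row=6, L[6]='B', prepend. Next row=LF[6]=7
  step 12: row=7, L[7]='b', prepend. Next row=LF[7]=14
  step 13: row=14, L[14]='a', prepend. Next row=LF[14]=13
  step 14: row=13, L[13]='d', prepend. Next row=LF[13]=21
  step 15: row=21, L[21]='C', prepend. Next row=LF[21]=11
  step 16: row=11, L[11]='C', prepend. Next row=LF[11]=8
  step 17: row=8, L[8]='D', prepend. Next row=LF[8]=12
  step 18: row=12, L[12]='C', prepend. Next row=LF[12]=9
  step 19: row=9, L[9]='b', prepend. Next row=LF[9]=15
  step 20: row=15, L[15]='c', prepend. Next row=LF[15]=16
  step 21: row=16, L[16]='A', prepend. Next row=LF[16]=3
  step 22: row=3, L[3]='d', prepend. Next row=LF[3]=18
Reversed output: dAcbCDCCdabBBAAdCcdBA$

Answer: dAcbCDCCdabBBAAdCcdBA$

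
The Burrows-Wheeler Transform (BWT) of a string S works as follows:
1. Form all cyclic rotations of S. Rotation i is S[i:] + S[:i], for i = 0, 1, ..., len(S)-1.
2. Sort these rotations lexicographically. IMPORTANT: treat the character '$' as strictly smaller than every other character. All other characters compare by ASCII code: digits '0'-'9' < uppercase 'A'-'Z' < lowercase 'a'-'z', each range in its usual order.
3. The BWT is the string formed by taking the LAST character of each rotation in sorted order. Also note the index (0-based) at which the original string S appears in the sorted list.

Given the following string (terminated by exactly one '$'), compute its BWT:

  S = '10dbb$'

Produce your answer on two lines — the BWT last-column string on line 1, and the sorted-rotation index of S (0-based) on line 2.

Answer: b1$bd0
2

Derivation:
All 6 rotations (rotation i = S[i:]+S[:i]):
  rot[0] = 10dbb$
  rot[1] = 0dbb$1
  rot[2] = dbb$10
  rot[3] = bb$10d
  rot[4] = b$10db
  rot[5] = $10dbb
Sorted (with $ < everything):
  sorted[0] = $10dbb  (last char: 'b')
  sorted[1] = 0dbb$1  (last char: '1')
  sorted[2] = 10dbb$  (last char: '$')
  sorted[3] = b$10db  (last char: 'b')
  sorted[4] = bb$10d  (last char: 'd')
  sorted[5] = dbb$10  (last char: '0')
Last column: b1$bd0
Original string S is at sorted index 2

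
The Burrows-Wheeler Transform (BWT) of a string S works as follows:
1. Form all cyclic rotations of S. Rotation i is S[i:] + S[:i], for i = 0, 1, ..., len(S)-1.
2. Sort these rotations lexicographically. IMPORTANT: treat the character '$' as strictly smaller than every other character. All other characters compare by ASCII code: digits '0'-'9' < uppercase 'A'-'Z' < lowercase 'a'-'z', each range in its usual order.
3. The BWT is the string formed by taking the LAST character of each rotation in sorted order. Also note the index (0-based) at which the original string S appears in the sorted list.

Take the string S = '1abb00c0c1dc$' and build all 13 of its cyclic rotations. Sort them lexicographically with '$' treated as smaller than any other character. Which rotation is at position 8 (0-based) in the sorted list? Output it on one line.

All 13 rotations (rotation i = S[i:]+S[:i]):
  rot[0] = 1abb00c0c1dc$
  rot[1] = abb00c0c1dc$1
  rot[2] = bb00c0c1dc$1a
  rot[3] = b00c0c1dc$1ab
  rot[4] = 00c0c1dc$1abb
  rot[5] = 0c0c1dc$1abb0
  rot[6] = c0c1dc$1abb00
  rot[7] = 0c1dc$1abb00c
  rot[8] = c1dc$1abb00c0
  rot[9] = 1dc$1abb00c0c
  rot[10] = dc$1abb00c0c1
  rot[11] = c$1abb00c0c1d
  rot[12] = $1abb00c0c1dc
Sorted (with $ < everything):
  sorted[0] = $1abb00c0c1dc
  sorted[1] = 00c0c1dc$1abb
  sorted[2] = 0c0c1dc$1abb0
  sorted[3] = 0c1dc$1abb00c
  sorted[4] = 1abb00c0c1dc$
  sorted[5] = 1dc$1abb00c0c
  sorted[6] = abb00c0c1dc$1
  sorted[7] = b00c0c1dc$1ab
  sorted[8] = bb00c0c1dc$1a
  sorted[9] = c$1abb00c0c1d
  sorted[10] = c0c1dc$1abb00
  sorted[11] = c1dc$1abb00c0
  sorted[12] = dc$1abb00c0c1
sorted[8] = bb00c0c1dc$1a

Answer: bb00c0c1dc$1a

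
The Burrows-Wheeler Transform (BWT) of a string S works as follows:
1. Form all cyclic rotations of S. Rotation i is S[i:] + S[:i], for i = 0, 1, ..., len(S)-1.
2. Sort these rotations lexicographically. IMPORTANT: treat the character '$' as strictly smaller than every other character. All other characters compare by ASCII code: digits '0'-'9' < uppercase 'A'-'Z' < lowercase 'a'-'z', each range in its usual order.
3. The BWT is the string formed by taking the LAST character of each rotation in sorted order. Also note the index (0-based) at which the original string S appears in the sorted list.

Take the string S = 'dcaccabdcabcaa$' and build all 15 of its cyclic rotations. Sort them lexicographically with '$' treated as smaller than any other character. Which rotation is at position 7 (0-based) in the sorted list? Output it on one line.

All 15 rotations (rotation i = S[i:]+S[:i]):
  rot[0] = dcaccabdcabcaa$
  rot[1] = caccabdcabcaa$d
  rot[2] = accabdcabcaa$dc
  rot[3] = ccabdcabcaa$dca
  rot[4] = cabdcabcaa$dcac
  rot[5] = abdcabcaa$dcacc
  rot[6] = bdcabcaa$dcacca
  rot[7] = dcabcaa$dcaccab
  rot[8] = cabcaa$dcaccabd
  rot[9] = abcaa$dcaccabdc
  rot[10] = bcaa$dcaccabdca
  rot[11] = caa$dcaccabdcab
  rot[12] = aa$dcaccabdcabc
  rot[13] = a$dcaccabdcabca
  rot[14] = $dcaccabdcabcaa
Sorted (with $ < everything):
  sorted[0] = $dcaccabdcabcaa
  sorted[1] = a$dcaccabdcabca
  sorted[2] = aa$dcaccabdcabc
  sorted[3] = abcaa$dcaccabdc
  sorted[4] = abdcabcaa$dcacc
  sorted[5] = accabdcabcaa$dc
  sorted[6] = bcaa$dcaccabdca
  sorted[7] = bdcabcaa$dcacca
  sorted[8] = caa$dcaccabdcab
  sorted[9] = cabcaa$dcaccabd
  sorted[10] = cabdcabcaa$dcac
  sorted[11] = caccabdcabcaa$d
  sorted[12] = ccabdcabcaa$dca
  sorted[13] = dcabcaa$dcaccab
  sorted[14] = dcaccabdcabcaa$
sorted[7] = bdcabcaa$dcacca

Answer: bdcabcaa$dcacca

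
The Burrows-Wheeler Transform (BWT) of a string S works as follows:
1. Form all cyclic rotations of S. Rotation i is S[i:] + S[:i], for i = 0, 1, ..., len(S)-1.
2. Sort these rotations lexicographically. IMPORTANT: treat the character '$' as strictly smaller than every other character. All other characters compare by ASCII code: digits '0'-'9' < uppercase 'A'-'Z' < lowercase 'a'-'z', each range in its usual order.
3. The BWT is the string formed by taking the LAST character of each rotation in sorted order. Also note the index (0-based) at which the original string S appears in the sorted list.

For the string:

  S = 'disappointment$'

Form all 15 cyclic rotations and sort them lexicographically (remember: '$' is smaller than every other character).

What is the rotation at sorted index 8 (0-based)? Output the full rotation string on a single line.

All 15 rotations (rotation i = S[i:]+S[:i]):
  rot[0] = disappointment$
  rot[1] = isappointment$d
  rot[2] = sappointment$di
  rot[3] = appointment$dis
  rot[4] = ppointment$disa
  rot[5] = pointment$disap
  rot[6] = ointment$disapp
  rot[7] = intment$disappo
  rot[8] = ntment$disappoi
  rot[9] = tment$disappoin
  rot[10] = ment$disappoint
  rot[11] = ent$disappointm
  rot[12] = nt$disappointme
  rot[13] = t$disappointmen
  rot[14] = $disappointment
Sorted (with $ < everything):
  sorted[0] = $disappointment
  sorted[1] = appointment$dis
  sorted[2] = disappointment$
  sorted[3] = ent$disappointm
  sorted[4] = intment$disappo
  sorted[5] = isappointment$d
  sorted[6] = ment$disappoint
  sorted[7] = nt$disappointme
  sorted[8] = ntment$disappoi
  sorted[9] = ointment$disapp
  sorted[10] = pointment$disap
  sorted[11] = ppointment$disa
  sorted[12] = sappointment$di
  sorted[13] = t$disappointmen
  sorted[14] = tment$disappoin
sorted[8] = ntment$disappoi

Answer: ntment$disappoi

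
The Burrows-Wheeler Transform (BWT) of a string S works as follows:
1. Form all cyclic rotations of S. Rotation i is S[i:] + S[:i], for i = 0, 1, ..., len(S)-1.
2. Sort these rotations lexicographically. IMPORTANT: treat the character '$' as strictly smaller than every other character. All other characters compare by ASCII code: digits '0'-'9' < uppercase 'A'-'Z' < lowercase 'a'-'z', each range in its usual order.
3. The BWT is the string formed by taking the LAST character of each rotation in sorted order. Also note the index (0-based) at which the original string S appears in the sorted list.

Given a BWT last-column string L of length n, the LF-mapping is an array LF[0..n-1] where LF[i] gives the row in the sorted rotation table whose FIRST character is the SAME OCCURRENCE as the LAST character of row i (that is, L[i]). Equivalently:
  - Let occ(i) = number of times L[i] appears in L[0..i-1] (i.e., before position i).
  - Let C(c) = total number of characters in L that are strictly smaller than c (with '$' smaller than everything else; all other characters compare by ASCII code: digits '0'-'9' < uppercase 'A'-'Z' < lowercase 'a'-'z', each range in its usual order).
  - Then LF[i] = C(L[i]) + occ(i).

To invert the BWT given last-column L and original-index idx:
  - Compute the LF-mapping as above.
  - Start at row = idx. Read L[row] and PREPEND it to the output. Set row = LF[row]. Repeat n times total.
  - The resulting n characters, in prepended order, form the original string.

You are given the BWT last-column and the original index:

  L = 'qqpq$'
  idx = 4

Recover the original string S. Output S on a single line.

Answer: qqpq$

Derivation:
LF mapping: 2 3 1 4 0
Walk LF starting at row 4, prepending L[row]:
  step 1: row=4, L[4]='$', prepend. Next row=LF[4]=0
  step 2: row=0, L[0]='q', prepend. Next row=LF[0]=2
  step 3: row=2, L[2]='p', prepend. Next row=LF[2]=1
  step 4: row=1, L[1]='q', prepend. Next row=LF[1]=3
  step 5: row=3, L[3]='q', prepend. Next row=LF[3]=4
Reversed output: qqpq$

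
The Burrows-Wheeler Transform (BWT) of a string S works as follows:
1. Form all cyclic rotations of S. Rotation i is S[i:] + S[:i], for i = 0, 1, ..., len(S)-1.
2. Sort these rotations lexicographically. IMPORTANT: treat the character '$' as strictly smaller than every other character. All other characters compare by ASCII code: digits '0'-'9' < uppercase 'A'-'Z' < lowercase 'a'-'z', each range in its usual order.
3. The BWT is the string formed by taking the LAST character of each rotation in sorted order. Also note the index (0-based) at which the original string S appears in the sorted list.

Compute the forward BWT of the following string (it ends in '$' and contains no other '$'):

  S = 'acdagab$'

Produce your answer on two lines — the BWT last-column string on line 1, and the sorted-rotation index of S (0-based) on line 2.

Answer: bg$daaca
2

Derivation:
All 8 rotations (rotation i = S[i:]+S[:i]):
  rot[0] = acdagab$
  rot[1] = cdagab$a
  rot[2] = dagab$ac
  rot[3] = agab$acd
  rot[4] = gab$acda
  rot[5] = ab$acdag
  rot[6] = b$acdaga
  rot[7] = $acdagab
Sorted (with $ < everything):
  sorted[0] = $acdagab  (last char: 'b')
  sorted[1] = ab$acdag  (last char: 'g')
  sorted[2] = acdagab$  (last char: '$')
  sorted[3] = agab$acd  (last char: 'd')
  sorted[4] = b$acdaga  (last char: 'a')
  sorted[5] = cdagab$a  (last char: 'a')
  sorted[6] = dagab$ac  (last char: 'c')
  sorted[7] = gab$acda  (last char: 'a')
Last column: bg$daaca
Original string S is at sorted index 2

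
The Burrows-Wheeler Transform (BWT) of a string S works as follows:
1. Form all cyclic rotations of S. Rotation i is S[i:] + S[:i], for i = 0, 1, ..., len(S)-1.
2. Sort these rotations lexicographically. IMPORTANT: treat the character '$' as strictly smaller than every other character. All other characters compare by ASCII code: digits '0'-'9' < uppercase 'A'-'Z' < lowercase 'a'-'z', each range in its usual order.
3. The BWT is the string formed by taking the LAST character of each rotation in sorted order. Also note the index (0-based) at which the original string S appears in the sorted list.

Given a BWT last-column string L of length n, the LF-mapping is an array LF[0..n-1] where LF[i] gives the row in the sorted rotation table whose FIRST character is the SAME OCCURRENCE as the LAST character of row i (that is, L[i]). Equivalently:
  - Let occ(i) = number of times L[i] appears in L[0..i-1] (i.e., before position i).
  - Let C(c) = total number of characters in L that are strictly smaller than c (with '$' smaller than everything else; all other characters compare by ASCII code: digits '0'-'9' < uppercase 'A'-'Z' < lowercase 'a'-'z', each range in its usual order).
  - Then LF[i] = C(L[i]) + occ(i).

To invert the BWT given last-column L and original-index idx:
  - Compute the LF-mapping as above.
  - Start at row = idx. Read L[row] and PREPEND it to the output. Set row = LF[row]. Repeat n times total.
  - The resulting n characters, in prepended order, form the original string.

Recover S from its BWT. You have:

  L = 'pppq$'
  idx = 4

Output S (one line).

LF mapping: 1 2 3 4 0
Walk LF starting at row 4, prepending L[row]:
  step 1: row=4, L[4]='$', prepend. Next row=LF[4]=0
  step 2: row=0, L[0]='p', prepend. Next row=LF[0]=1
  step 3: row=1, L[1]='p', prepend. Next row=LF[1]=2
  step 4: row=2, L[2]='p', prepend. Next row=LF[2]=3
  step 5: row=3, L[3]='q', prepend. Next row=LF[3]=4
Reversed output: qppp$

Answer: qppp$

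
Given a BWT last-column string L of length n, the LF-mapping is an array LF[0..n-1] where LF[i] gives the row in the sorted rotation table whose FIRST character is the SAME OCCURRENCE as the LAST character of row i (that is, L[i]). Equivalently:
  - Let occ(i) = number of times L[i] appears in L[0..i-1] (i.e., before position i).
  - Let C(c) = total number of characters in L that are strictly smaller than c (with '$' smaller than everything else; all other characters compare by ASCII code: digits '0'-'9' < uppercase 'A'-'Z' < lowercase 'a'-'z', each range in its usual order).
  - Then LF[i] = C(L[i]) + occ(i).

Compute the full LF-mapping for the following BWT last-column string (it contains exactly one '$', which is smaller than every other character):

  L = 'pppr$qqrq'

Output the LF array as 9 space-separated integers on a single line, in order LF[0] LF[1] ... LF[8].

Answer: 1 2 3 7 0 4 5 8 6

Derivation:
Char counts: '$':1, 'p':3, 'q':3, 'r':2
C (first-col start): C('$')=0, C('p')=1, C('q')=4, C('r')=7
L[0]='p': occ=0, LF[0]=C('p')+0=1+0=1
L[1]='p': occ=1, LF[1]=C('p')+1=1+1=2
L[2]='p': occ=2, LF[2]=C('p')+2=1+2=3
L[3]='r': occ=0, LF[3]=C('r')+0=7+0=7
L[4]='$': occ=0, LF[4]=C('$')+0=0+0=0
L[5]='q': occ=0, LF[5]=C('q')+0=4+0=4
L[6]='q': occ=1, LF[6]=C('q')+1=4+1=5
L[7]='r': occ=1, LF[7]=C('r')+1=7+1=8
L[8]='q': occ=2, LF[8]=C('q')+2=4+2=6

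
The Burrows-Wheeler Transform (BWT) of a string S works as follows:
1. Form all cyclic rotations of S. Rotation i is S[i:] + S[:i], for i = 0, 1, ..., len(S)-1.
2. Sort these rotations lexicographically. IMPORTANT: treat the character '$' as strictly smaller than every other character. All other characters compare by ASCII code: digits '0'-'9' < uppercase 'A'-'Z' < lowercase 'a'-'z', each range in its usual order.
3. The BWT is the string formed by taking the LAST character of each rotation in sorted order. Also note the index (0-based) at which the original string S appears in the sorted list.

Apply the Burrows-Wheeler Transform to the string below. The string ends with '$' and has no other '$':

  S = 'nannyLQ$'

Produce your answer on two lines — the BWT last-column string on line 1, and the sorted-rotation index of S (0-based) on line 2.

Answer: QyLn$ann
4

Derivation:
All 8 rotations (rotation i = S[i:]+S[:i]):
  rot[0] = nannyLQ$
  rot[1] = annyLQ$n
  rot[2] = nnyLQ$na
  rot[3] = nyLQ$nan
  rot[4] = yLQ$nann
  rot[5] = LQ$nanny
  rot[6] = Q$nannyL
  rot[7] = $nannyLQ
Sorted (with $ < everything):
  sorted[0] = $nannyLQ  (last char: 'Q')
  sorted[1] = LQ$nanny  (last char: 'y')
  sorted[2] = Q$nannyL  (last char: 'L')
  sorted[3] = annyLQ$n  (last char: 'n')
  sorted[4] = nannyLQ$  (last char: '$')
  sorted[5] = nnyLQ$na  (last char: 'a')
  sorted[6] = nyLQ$nan  (last char: 'n')
  sorted[7] = yLQ$nann  (last char: 'n')
Last column: QyLn$ann
Original string S is at sorted index 4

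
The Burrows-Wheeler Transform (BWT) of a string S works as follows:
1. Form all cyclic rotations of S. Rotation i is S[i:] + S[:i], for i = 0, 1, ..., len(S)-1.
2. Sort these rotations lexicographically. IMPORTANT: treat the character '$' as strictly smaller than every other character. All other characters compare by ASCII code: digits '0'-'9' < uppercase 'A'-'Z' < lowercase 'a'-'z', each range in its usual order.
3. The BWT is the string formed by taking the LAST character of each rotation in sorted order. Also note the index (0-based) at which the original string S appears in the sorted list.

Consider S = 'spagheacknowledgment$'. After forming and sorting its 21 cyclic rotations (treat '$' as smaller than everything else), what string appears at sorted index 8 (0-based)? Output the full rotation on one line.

All 21 rotations (rotation i = S[i:]+S[:i]):
  rot[0] = spagheacknowledgment$
  rot[1] = pagheacknowledgment$s
  rot[2] = agheacknowledgment$sp
  rot[3] = gheacknowledgment$spa
  rot[4] = heacknowledgment$spag
  rot[5] = eacknowledgment$spagh
  rot[6] = acknowledgment$spaghe
  rot[7] = cknowledgment$spaghea
  rot[8] = knowledgment$spagheac
  rot[9] = nowledgment$spagheack
  rot[10] = owledgment$spagheackn
  rot[11] = wledgment$spagheackno
  rot[12] = ledgment$spagheacknow
  rot[13] = edgment$spagheacknowl
  rot[14] = dgment$spagheacknowle
  rot[15] = gment$spagheacknowled
  rot[16] = ment$spagheacknowledg
  rot[17] = ent$spagheacknowledgm
  rot[18] = nt$spagheacknowledgme
  rot[19] = t$spagheacknowledgmen
  rot[20] = $spagheacknowledgment
Sorted (with $ < everything):
  sorted[0] = $spagheacknowledgment
  sorted[1] = acknowledgment$spaghe
  sorted[2] = agheacknowledgment$sp
  sorted[3] = cknowledgment$spaghea
  sorted[4] = dgment$spagheacknowle
  sorted[5] = eacknowledgment$spagh
  sorted[6] = edgment$spagheacknowl
  sorted[7] = ent$spagheacknowledgm
  sorted[8] = gheacknowledgment$spa
  sorted[9] = gment$spagheacknowled
  sorted[10] = heacknowledgment$spag
  sorted[11] = knowledgment$spagheac
  sorted[12] = ledgment$spagheacknow
  sorted[13] = ment$spagheacknowledg
  sorted[14] = nowledgment$spagheack
  sorted[15] = nt$spagheacknowledgme
  sorted[16] = owledgment$spagheackn
  sorted[17] = pagheacknowledgment$s
  sorted[18] = spagheacknowledgment$
  sorted[19] = t$spagheacknowledgmen
  sorted[20] = wledgment$spagheackno
sorted[8] = gheacknowledgment$spa

Answer: gheacknowledgment$spa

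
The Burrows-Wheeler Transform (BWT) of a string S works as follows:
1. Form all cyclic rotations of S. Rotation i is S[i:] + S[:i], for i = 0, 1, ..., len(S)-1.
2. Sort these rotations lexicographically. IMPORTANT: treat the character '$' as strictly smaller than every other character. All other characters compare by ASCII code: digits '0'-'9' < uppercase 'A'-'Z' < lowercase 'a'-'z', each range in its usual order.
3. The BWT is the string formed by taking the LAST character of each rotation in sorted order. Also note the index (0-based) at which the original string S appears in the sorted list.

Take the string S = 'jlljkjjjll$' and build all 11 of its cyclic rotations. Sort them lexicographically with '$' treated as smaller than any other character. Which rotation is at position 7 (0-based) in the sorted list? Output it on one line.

All 11 rotations (rotation i = S[i:]+S[:i]):
  rot[0] = jlljkjjjll$
  rot[1] = lljkjjjll$j
  rot[2] = ljkjjjll$jl
  rot[3] = jkjjjll$jll
  rot[4] = kjjjll$jllj
  rot[5] = jjjll$jlljk
  rot[6] = jjll$jlljkj
  rot[7] = jll$jlljkjj
  rot[8] = ll$jlljkjjj
  rot[9] = l$jlljkjjjl
  rot[10] = $jlljkjjjll
Sorted (with $ < everything):
  sorted[0] = $jlljkjjjll
  sorted[1] = jjjll$jlljk
  sorted[2] = jjll$jlljkj
  sorted[3] = jkjjjll$jll
  sorted[4] = jll$jlljkjj
  sorted[5] = jlljkjjjll$
  sorted[6] = kjjjll$jllj
  sorted[7] = l$jlljkjjjl
  sorted[8] = ljkjjjll$jl
  sorted[9] = ll$jlljkjjj
  sorted[10] = lljkjjjll$j
sorted[7] = l$jlljkjjjl

Answer: l$jlljkjjjl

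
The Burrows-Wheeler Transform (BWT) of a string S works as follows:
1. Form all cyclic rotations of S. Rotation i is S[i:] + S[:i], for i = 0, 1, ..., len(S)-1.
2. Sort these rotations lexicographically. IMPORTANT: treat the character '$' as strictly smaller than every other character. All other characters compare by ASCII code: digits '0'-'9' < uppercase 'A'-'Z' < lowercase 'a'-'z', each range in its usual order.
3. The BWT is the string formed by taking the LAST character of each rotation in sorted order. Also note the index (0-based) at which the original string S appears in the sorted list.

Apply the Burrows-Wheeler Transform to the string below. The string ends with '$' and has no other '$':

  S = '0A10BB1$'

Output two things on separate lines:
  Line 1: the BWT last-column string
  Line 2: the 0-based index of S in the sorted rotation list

Answer: 1$1BA0B0
1

Derivation:
All 8 rotations (rotation i = S[i:]+S[:i]):
  rot[0] = 0A10BB1$
  rot[1] = A10BB1$0
  rot[2] = 10BB1$0A
  rot[3] = 0BB1$0A1
  rot[4] = BB1$0A10
  rot[5] = B1$0A10B
  rot[6] = 1$0A10BB
  rot[7] = $0A10BB1
Sorted (with $ < everything):
  sorted[0] = $0A10BB1  (last char: '1')
  sorted[1] = 0A10BB1$  (last char: '$')
  sorted[2] = 0BB1$0A1  (last char: '1')
  sorted[3] = 1$0A10BB  (last char: 'B')
  sorted[4] = 10BB1$0A  (last char: 'A')
  sorted[5] = A10BB1$0  (last char: '0')
  sorted[6] = B1$0A10B  (last char: 'B')
  sorted[7] = BB1$0A10  (last char: '0')
Last column: 1$1BA0B0
Original string S is at sorted index 1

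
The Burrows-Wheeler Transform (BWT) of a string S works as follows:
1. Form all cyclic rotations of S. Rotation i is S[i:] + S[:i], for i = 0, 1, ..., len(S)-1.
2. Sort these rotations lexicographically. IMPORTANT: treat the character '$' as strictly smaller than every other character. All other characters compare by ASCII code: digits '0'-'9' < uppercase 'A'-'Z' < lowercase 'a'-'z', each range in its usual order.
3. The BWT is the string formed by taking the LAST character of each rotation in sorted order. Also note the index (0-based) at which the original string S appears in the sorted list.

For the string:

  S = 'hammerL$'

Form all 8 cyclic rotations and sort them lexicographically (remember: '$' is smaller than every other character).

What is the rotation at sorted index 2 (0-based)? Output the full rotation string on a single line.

All 8 rotations (rotation i = S[i:]+S[:i]):
  rot[0] = hammerL$
  rot[1] = ammerL$h
  rot[2] = mmerL$ha
  rot[3] = merL$ham
  rot[4] = erL$hamm
  rot[5] = rL$hamme
  rot[6] = L$hammer
  rot[7] = $hammerL
Sorted (with $ < everything):
  sorted[0] = $hammerL
  sorted[1] = L$hammer
  sorted[2] = ammerL$h
  sorted[3] = erL$hamm
  sorted[4] = hammerL$
  sorted[5] = merL$ham
  sorted[6] = mmerL$ha
  sorted[7] = rL$hamme
sorted[2] = ammerL$h

Answer: ammerL$h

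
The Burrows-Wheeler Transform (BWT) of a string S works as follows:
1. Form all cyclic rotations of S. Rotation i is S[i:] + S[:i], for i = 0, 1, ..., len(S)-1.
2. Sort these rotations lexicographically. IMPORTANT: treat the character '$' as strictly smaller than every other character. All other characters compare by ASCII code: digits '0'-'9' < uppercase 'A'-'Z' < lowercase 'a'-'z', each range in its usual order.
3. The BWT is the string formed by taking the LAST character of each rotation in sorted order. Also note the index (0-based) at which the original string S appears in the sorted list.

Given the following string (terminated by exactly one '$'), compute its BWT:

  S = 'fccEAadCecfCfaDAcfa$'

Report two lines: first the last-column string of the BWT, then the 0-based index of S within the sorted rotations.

Answer: aEDdfacffAcfeAaCccC$
19

Derivation:
All 20 rotations (rotation i = S[i:]+S[:i]):
  rot[0] = fccEAadCecfCfaDAcfa$
  rot[1] = ccEAadCecfCfaDAcfa$f
  rot[2] = cEAadCecfCfaDAcfa$fc
  rot[3] = EAadCecfCfaDAcfa$fcc
  rot[4] = AadCecfCfaDAcfa$fccE
  rot[5] = adCecfCfaDAcfa$fccEA
  rot[6] = dCecfCfaDAcfa$fccEAa
  rot[7] = CecfCfaDAcfa$fccEAad
  rot[8] = ecfCfaDAcfa$fccEAadC
  rot[9] = cfCfaDAcfa$fccEAadCe
  rot[10] = fCfaDAcfa$fccEAadCec
  rot[11] = CfaDAcfa$fccEAadCecf
  rot[12] = faDAcfa$fccEAadCecfC
  rot[13] = aDAcfa$fccEAadCecfCf
  rot[14] = DAcfa$fccEAadCecfCfa
  rot[15] = Acfa$fccEAadCecfCfaD
  rot[16] = cfa$fccEAadCecfCfaDA
  rot[17] = fa$fccEAadCecfCfaDAc
  rot[18] = a$fccEAadCecfCfaDAcf
  rot[19] = $fccEAadCecfCfaDAcfa
Sorted (with $ < everything):
  sorted[0] = $fccEAadCecfCfaDAcfa  (last char: 'a')
  sorted[1] = AadCecfCfaDAcfa$fccE  (last char: 'E')
  sorted[2] = Acfa$fccEAadCecfCfaD  (last char: 'D')
  sorted[3] = CecfCfaDAcfa$fccEAad  (last char: 'd')
  sorted[4] = CfaDAcfa$fccEAadCecf  (last char: 'f')
  sorted[5] = DAcfa$fccEAadCecfCfa  (last char: 'a')
  sorted[6] = EAadCecfCfaDAcfa$fcc  (last char: 'c')
  sorted[7] = a$fccEAadCecfCfaDAcf  (last char: 'f')
  sorted[8] = aDAcfa$fccEAadCecfCf  (last char: 'f')
  sorted[9] = adCecfCfaDAcfa$fccEA  (last char: 'A')
  sorted[10] = cEAadCecfCfaDAcfa$fc  (last char: 'c')
  sorted[11] = ccEAadCecfCfaDAcfa$f  (last char: 'f')
  sorted[12] = cfCfaDAcfa$fccEAadCe  (last char: 'e')
  sorted[13] = cfa$fccEAadCecfCfaDA  (last char: 'A')
  sorted[14] = dCecfCfaDAcfa$fccEAa  (last char: 'a')
  sorted[15] = ecfCfaDAcfa$fccEAadC  (last char: 'C')
  sorted[16] = fCfaDAcfa$fccEAadCec  (last char: 'c')
  sorted[17] = fa$fccEAadCecfCfaDAc  (last char: 'c')
  sorted[18] = faDAcfa$fccEAadCecfC  (last char: 'C')
  sorted[19] = fccEAadCecfCfaDAcfa$  (last char: '$')
Last column: aEDdfacffAcfeAaCccC$
Original string S is at sorted index 19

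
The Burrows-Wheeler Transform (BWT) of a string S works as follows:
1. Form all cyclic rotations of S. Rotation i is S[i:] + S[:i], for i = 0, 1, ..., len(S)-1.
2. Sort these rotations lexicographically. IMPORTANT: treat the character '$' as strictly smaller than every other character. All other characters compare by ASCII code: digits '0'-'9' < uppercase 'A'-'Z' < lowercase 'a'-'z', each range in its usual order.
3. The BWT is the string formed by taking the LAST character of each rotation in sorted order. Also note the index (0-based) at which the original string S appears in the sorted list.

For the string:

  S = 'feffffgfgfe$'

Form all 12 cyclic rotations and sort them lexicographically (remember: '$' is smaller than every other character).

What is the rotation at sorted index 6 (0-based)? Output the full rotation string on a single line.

All 12 rotations (rotation i = S[i:]+S[:i]):
  rot[0] = feffffgfgfe$
  rot[1] = effffgfgfe$f
  rot[2] = ffffgfgfe$fe
  rot[3] = fffgfgfe$fef
  rot[4] = ffgfgfe$feff
  rot[5] = fgfgfe$fefff
  rot[6] = gfgfe$feffff
  rot[7] = fgfe$feffffg
  rot[8] = gfe$feffffgf
  rot[9] = fe$feffffgfg
  rot[10] = e$feffffgfgf
  rot[11] = $feffffgfgfe
Sorted (with $ < everything):
  sorted[0] = $feffffgfgfe
  sorted[1] = e$feffffgfgf
  sorted[2] = effffgfgfe$f
  sorted[3] = fe$feffffgfg
  sorted[4] = feffffgfgfe$
  sorted[5] = ffffgfgfe$fe
  sorted[6] = fffgfgfe$fef
  sorted[7] = ffgfgfe$feff
  sorted[8] = fgfe$feffffg
  sorted[9] = fgfgfe$fefff
  sorted[10] = gfe$feffffgf
  sorted[11] = gfgfe$feffff
sorted[6] = fffgfgfe$fef

Answer: fffgfgfe$fef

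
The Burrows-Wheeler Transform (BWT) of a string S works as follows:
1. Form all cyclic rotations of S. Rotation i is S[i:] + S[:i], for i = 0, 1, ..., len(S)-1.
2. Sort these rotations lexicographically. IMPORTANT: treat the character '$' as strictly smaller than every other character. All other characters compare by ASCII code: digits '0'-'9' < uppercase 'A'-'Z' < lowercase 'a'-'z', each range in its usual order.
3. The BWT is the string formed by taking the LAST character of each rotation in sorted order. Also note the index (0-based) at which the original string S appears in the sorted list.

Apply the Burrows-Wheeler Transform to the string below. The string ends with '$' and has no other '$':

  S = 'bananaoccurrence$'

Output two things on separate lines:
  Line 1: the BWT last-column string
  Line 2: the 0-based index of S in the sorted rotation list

Answer: ebnn$onccraaearuc
4

Derivation:
All 17 rotations (rotation i = S[i:]+S[:i]):
  rot[0] = bananaoccurrence$
  rot[1] = ananaoccurrence$b
  rot[2] = nanaoccurrence$ba
  rot[3] = anaoccurrence$ban
  rot[4] = naoccurrence$bana
  rot[5] = aoccurrence$banan
  rot[6] = occurrence$banana
  rot[7] = ccurrence$bananao
  rot[8] = currence$bananaoc
  rot[9] = urrence$bananaocc
  rot[10] = rrence$bananaoccu
  rot[11] = rence$bananaoccur
  rot[12] = ence$bananaoccurr
  rot[13] = nce$bananaoccurre
  rot[14] = ce$bananaoccurren
  rot[15] = e$bananaoccurrenc
  rot[16] = $bananaoccurrence
Sorted (with $ < everything):
  sorted[0] = $bananaoccurrence  (last char: 'e')
  sorted[1] = ananaoccurrence$b  (last char: 'b')
  sorted[2] = anaoccurrence$ban  (last char: 'n')
  sorted[3] = aoccurrence$banan  (last char: 'n')
  sorted[4] = bananaoccurrence$  (last char: '$')
  sorted[5] = ccurrence$bananao  (last char: 'o')
  sorted[6] = ce$bananaoccurren  (last char: 'n')
  sorted[7] = currence$bananaoc  (last char: 'c')
  sorted[8] = e$bananaoccurrenc  (last char: 'c')
  sorted[9] = ence$bananaoccurr  (last char: 'r')
  sorted[10] = nanaoccurrence$ba  (last char: 'a')
  sorted[11] = naoccurrence$bana  (last char: 'a')
  sorted[12] = nce$bananaoccurre  (last char: 'e')
  sorted[13] = occurrence$banana  (last char: 'a')
  sorted[14] = rence$bananaoccur  (last char: 'r')
  sorted[15] = rrence$bananaoccu  (last char: 'u')
  sorted[16] = urrence$bananaocc  (last char: 'c')
Last column: ebnn$onccraaearuc
Original string S is at sorted index 4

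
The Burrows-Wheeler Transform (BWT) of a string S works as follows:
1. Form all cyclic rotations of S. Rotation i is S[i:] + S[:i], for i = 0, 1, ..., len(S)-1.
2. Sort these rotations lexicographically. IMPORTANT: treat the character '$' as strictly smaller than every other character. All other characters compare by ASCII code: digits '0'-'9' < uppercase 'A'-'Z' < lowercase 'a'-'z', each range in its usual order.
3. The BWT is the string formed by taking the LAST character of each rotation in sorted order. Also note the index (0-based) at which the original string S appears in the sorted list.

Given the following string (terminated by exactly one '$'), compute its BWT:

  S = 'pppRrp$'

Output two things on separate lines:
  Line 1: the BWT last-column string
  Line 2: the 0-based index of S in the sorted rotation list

All 7 rotations (rotation i = S[i:]+S[:i]):
  rot[0] = pppRrp$
  rot[1] = ppRrp$p
  rot[2] = pRrp$pp
  rot[3] = Rrp$ppp
  rot[4] = rp$pppR
  rot[5] = p$pppRr
  rot[6] = $pppRrp
Sorted (with $ < everything):
  sorted[0] = $pppRrp  (last char: 'p')
  sorted[1] = Rrp$ppp  (last char: 'p')
  sorted[2] = p$pppRr  (last char: 'r')
  sorted[3] = pRrp$pp  (last char: 'p')
  sorted[4] = ppRrp$p  (last char: 'p')
  sorted[5] = pppRrp$  (last char: '$')
  sorted[6] = rp$pppR  (last char: 'R')
Last column: pprpp$R
Original string S is at sorted index 5

Answer: pprpp$R
5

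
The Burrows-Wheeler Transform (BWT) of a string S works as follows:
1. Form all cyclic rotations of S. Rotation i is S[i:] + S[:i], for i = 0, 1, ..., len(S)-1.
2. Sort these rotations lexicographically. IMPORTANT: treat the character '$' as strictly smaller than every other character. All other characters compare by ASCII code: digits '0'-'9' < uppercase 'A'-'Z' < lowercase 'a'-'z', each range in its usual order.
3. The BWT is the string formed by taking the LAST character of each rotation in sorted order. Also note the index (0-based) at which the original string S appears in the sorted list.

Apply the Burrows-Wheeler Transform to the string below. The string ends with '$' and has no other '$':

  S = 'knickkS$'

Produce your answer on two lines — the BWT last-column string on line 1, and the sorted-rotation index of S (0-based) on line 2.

Answer: Skinkc$k
6

Derivation:
All 8 rotations (rotation i = S[i:]+S[:i]):
  rot[0] = knickkS$
  rot[1] = nickkS$k
  rot[2] = ickkS$kn
  rot[3] = ckkS$kni
  rot[4] = kkS$knic
  rot[5] = kS$knick
  rot[6] = S$knickk
  rot[7] = $knickkS
Sorted (with $ < everything):
  sorted[0] = $knickkS  (last char: 'S')
  sorted[1] = S$knickk  (last char: 'k')
  sorted[2] = ckkS$kni  (last char: 'i')
  sorted[3] = ickkS$kn  (last char: 'n')
  sorted[4] = kS$knick  (last char: 'k')
  sorted[5] = kkS$knic  (last char: 'c')
  sorted[6] = knickkS$  (last char: '$')
  sorted[7] = nickkS$k  (last char: 'k')
Last column: Skinkc$k
Original string S is at sorted index 6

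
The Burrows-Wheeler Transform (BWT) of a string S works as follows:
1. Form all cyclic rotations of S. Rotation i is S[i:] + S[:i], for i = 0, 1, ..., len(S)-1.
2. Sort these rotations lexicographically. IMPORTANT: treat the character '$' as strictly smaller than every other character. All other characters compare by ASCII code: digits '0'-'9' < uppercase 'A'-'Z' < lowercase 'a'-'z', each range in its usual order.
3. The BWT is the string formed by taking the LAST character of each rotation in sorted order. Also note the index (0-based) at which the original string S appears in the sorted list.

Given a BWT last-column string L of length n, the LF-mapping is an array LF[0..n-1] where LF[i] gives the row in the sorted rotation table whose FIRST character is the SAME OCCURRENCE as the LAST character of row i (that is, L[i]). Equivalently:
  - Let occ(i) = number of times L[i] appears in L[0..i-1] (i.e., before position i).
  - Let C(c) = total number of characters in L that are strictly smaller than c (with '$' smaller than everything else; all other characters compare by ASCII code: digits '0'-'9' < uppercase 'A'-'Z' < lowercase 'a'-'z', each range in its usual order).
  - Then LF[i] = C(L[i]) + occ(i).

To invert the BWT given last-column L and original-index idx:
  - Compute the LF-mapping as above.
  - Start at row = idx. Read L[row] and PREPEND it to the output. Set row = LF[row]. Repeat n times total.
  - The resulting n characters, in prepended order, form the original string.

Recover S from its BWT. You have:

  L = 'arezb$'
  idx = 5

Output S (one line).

LF mapping: 1 4 3 5 2 0
Walk LF starting at row 5, prepending L[row]:
  step 1: row=5, L[5]='$', prepend. Next row=LF[5]=0
  step 2: row=0, L[0]='a', prepend. Next row=LF[0]=1
  step 3: row=1, L[1]='r', prepend. Next row=LF[1]=4
  step 4: row=4, L[4]='b', prepend. Next row=LF[4]=2
  step 5: row=2, L[2]='e', prepend. Next row=LF[2]=3
  step 6: row=3, L[3]='z', prepend. Next row=LF[3]=5
Reversed output: zebra$

Answer: zebra$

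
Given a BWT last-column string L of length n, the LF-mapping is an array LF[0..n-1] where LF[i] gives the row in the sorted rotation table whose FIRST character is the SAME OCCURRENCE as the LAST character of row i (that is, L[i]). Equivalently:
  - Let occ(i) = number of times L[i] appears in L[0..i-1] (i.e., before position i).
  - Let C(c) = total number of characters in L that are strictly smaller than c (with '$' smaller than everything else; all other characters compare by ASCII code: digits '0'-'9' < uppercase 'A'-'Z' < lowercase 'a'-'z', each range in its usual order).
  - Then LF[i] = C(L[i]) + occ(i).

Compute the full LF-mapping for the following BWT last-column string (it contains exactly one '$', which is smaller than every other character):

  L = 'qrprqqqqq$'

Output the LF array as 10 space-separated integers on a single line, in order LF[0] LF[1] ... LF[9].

Char counts: '$':1, 'p':1, 'q':6, 'r':2
C (first-col start): C('$')=0, C('p')=1, C('q')=2, C('r')=8
L[0]='q': occ=0, LF[0]=C('q')+0=2+0=2
L[1]='r': occ=0, LF[1]=C('r')+0=8+0=8
L[2]='p': occ=0, LF[2]=C('p')+0=1+0=1
L[3]='r': occ=1, LF[3]=C('r')+1=8+1=9
L[4]='q': occ=1, LF[4]=C('q')+1=2+1=3
L[5]='q': occ=2, LF[5]=C('q')+2=2+2=4
L[6]='q': occ=3, LF[6]=C('q')+3=2+3=5
L[7]='q': occ=4, LF[7]=C('q')+4=2+4=6
L[8]='q': occ=5, LF[8]=C('q')+5=2+5=7
L[9]='$': occ=0, LF[9]=C('$')+0=0+0=0

Answer: 2 8 1 9 3 4 5 6 7 0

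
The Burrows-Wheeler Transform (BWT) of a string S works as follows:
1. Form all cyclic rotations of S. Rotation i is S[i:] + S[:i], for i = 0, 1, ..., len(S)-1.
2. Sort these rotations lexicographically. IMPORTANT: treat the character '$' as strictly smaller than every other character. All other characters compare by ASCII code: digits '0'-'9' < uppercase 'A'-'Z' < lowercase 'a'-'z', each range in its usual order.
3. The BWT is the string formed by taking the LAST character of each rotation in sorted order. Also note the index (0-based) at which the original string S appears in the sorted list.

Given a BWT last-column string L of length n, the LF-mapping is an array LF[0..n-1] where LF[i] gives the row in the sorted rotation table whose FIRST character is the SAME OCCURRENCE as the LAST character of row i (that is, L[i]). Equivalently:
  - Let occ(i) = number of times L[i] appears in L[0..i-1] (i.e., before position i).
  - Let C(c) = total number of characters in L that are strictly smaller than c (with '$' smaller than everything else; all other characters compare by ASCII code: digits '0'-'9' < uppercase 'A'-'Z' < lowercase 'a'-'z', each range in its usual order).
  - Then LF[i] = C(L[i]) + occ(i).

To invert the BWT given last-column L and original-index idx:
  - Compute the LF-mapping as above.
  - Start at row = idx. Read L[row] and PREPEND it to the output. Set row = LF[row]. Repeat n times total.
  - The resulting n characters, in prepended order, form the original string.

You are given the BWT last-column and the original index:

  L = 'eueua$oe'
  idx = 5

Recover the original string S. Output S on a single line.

LF mapping: 2 6 3 7 1 0 5 4
Walk LF starting at row 5, prepending L[row]:
  step 1: row=5, L[5]='$', prepend. Next row=LF[5]=0
  step 2: row=0, L[0]='e', prepend. Next row=LF[0]=2
  step 3: row=2, L[2]='e', prepend. Next row=LF[2]=3
  step 4: row=3, L[3]='u', prepend. Next row=LF[3]=7
  step 5: row=7, L[7]='e', prepend. Next row=LF[7]=4
  step 6: row=4, L[4]='a', prepend. Next row=LF[4]=1
  step 7: row=1, L[1]='u', prepend. Next row=LF[1]=6
  step 8: row=6, L[6]='o', prepend. Next row=LF[6]=5
Reversed output: ouaeuee$

Answer: ouaeuee$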